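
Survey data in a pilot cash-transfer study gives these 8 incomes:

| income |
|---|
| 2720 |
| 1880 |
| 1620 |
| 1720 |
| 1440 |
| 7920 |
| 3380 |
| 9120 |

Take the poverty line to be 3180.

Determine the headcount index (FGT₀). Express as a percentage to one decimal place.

5 of the 8 respondents have income below 3180.
H = 5/8 = 62.5%.

62.5%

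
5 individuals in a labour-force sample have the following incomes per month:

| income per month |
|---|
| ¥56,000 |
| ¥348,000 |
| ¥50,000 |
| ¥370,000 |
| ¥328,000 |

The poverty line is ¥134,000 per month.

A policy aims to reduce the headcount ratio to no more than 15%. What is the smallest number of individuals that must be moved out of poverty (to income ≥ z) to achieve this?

2

2 of the 5 individuals are poor, so H = 2/5 = 0.400.
A headcount ratio of at most 15% allows at most ⌊0.15 × 5⌋ = 0 poor individuals.
So at least 2 − 0 = 2 must be lifted.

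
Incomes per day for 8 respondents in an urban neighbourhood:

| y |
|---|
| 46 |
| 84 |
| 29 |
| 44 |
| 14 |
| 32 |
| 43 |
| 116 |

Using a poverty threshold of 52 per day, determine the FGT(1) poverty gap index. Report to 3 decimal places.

0.250

Below the line: 14, 29, 32, 43, 44, 46 (q = 6 of N = 8).
Relative gaps: (52−14)/52 = 0.7308; (52−29)/52 = 0.4423; (52−32)/52 = 0.3846; (52−43)/52 = 0.1731; (52−44)/52 = 0.1538; (52−46)/52 = 0.1154.
Σ = 2.000000. Dividing by the full population N = 8 gives P₁ = 0.250.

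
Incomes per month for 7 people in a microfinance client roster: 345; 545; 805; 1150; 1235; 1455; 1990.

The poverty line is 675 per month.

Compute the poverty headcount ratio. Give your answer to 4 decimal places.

0.2857

2 of the 7 people have income below 675.
H = 2/7 = 0.2857.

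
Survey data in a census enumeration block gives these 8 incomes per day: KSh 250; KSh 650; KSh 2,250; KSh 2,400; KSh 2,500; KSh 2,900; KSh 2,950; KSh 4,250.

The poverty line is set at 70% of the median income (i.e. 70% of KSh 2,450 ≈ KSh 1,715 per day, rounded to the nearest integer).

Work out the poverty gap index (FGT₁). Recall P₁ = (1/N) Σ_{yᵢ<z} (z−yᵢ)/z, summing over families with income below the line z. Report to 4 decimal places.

0.1844

Below z: KSh 250, KSh 650 (q = 2 of N = 8).
Shortfall ratios: (1715−250)/1715 = 0.8542; (1715−650)/1715 = 0.6210.
Sum of shortfalls = 1.475219; P₁ averages over all N: 1.475219 / 8 = 0.1844.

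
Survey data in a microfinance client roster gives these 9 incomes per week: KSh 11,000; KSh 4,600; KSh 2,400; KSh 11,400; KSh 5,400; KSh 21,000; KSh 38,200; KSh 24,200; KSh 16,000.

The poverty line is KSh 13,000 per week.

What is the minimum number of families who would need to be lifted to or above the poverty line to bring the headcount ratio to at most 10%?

5

5 of the 9 families are poor, so H = 5/9 = 0.556.
A headcount ratio of at most 10% allows at most ⌊0.10 × 9⌋ = 0 poor families.
So at least 5 − 0 = 5 must be lifted.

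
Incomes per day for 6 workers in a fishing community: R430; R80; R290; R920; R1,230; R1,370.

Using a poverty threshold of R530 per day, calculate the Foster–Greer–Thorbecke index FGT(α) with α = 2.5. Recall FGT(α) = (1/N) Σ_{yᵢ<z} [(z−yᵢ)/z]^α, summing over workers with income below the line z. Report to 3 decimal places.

0.136

Below the line: R80, R290, R430 (q = 3 of N = 6).
Gap ratios (z−y)/z: (530−80)/530 = 0.8491; (530−290)/530 = 0.4528; (530−430)/530 = 0.1887.
Raised to α = 2.5: 0.66427; 0.13799; 0.01546.
Sum = 0.817716; FGT(2.5) = 0.817716 / 6 = 0.136.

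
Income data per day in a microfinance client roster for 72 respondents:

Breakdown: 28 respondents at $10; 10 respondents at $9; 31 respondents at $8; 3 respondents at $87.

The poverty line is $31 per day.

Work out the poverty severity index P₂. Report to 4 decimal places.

Incomes under z: 31×$8, 10×$9, 28×$10 (q = 69 of N = 72).
Shortfall ratios: (31−8)/31 = 0.7419 (×31); (31−9)/31 = 0.7097 (×10); (31−10)/31 = 0.6774 (×28).
Squared: 0.5505 (×31); 0.5036 (×10); 0.4589 (×28).
Sum = 34.950052; P₂ = 34.950052 / 72 = 0.4854.

0.4854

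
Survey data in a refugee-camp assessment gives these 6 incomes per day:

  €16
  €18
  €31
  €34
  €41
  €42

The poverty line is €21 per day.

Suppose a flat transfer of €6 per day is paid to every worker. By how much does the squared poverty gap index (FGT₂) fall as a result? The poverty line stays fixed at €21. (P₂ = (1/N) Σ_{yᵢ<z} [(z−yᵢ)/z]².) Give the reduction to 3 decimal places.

0.013

Before: below the line — €16, €18; squared poverty gap index (FGT₂) = 0.01285.
After the €6 transfer: below the line — none; squared poverty gap index (FGT₂) = 0.00000.
Reduction = 0.01285 − 0.00000 = 0.013.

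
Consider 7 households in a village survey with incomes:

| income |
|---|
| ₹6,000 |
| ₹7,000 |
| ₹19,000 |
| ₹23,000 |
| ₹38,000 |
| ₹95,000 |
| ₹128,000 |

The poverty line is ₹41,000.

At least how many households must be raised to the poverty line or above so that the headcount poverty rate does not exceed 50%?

2

Currently q = 5 of N = 7 are below the line (H = 0.714).
A headcount ratio of at most 50% allows at most ⌊0.50 × 7⌋ = 3 poor households.
So at least 5 − 3 = 2 must be lifted.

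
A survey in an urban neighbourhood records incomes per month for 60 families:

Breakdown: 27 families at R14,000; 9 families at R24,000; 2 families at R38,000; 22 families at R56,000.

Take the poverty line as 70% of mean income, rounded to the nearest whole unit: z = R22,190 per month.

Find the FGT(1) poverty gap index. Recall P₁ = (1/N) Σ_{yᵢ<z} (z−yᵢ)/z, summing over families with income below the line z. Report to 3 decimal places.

0.166

Below the line: 27×R14,000 (q = 27 of N = 60).
Relative gaps: (22190−14000)/22190 = 0.3691 (×27).
Σ = 9.965300. Dividing by the full population N = 60 gives P₁ = 0.166.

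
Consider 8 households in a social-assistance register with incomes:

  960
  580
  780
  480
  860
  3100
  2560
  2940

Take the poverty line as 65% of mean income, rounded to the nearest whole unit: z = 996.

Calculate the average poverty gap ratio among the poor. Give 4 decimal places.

0.2651

Below z: 480, 580, 780, 860, 960 (q = 5 of N = 8).
Shortfall ratios (z−y)/z: 0.5181, 0.4177, 0.2169, 0.1365, 0.0361; sum = 1.325301.
I averages over the q = 5 poor units only: 1.325301 / 5 = 0.2651.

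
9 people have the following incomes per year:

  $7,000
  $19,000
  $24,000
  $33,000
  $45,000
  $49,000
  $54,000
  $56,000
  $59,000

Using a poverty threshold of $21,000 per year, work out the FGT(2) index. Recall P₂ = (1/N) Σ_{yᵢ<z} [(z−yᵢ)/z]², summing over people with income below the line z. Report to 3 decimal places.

0.050

Poor units: $7,000, $19,000 (q = 2 of N = 9).
Gap ratios (z−y)/z: (21000−7000)/21000 = 0.6667; (21000−19000)/21000 = 0.0952.
Squared: 0.4444; 0.0091.
Sum = 0.453515; P₂ = 0.453515 / 9 = 0.050.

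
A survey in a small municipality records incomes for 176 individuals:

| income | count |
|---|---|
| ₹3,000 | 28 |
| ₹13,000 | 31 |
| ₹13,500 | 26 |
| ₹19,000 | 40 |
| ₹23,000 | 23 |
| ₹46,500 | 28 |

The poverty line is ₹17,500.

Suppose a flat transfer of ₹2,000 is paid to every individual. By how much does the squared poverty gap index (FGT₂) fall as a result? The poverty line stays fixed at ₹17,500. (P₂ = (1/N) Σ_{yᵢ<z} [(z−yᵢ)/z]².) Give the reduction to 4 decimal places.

0.0419

Before: below the line — 28×₹3,000, 31×₹13,000, 26×₹13,500; squared poverty gap index (FGT₂) = 0.128585.
After the ₹2,000 transfer: below the line — 28×₹5,000, 31×₹15,000, 26×₹15,500; squared poverty gap index (FGT₂) = 0.086693.
Reduction = 0.128585 − 0.086693 = 0.0419.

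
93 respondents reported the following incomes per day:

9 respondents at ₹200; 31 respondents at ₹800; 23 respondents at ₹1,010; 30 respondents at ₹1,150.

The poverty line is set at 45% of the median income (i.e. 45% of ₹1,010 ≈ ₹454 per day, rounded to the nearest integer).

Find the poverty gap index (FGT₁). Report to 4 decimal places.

0.0541

Below z: 9×₹200 (q = 9 of N = 93).
Relative gaps: (454−200)/454 = 0.5595 (×9).
Σ = 5.035242. Dividing by the full population N = 93 gives P₁ = 0.0541.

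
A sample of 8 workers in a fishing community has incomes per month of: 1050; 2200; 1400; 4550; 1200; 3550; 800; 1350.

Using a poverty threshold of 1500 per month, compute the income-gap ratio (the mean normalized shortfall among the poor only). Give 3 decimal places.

0.227

Below the line: 800, 1050, 1200, 1350, 1400 (q = 5 of N = 8).
Relative gaps: 0.4667, 0.3000, 0.2000, 0.1000, 0.0667; sum = 1.133333.
I averages over the q = 5 poor units only: 1.133333 / 5 = 0.227.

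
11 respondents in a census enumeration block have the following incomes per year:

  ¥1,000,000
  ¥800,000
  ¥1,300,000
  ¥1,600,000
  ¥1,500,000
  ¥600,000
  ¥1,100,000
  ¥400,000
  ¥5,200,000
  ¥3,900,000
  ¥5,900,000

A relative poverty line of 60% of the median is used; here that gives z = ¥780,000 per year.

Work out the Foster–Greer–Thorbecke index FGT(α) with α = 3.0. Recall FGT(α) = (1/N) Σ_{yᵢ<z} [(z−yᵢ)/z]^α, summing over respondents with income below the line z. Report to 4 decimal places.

Below z: ¥400,000, ¥600,000 (q = 2 of N = 11).
Shortfall ratios: (780000−400000)/780000 = 0.4872; (780000−600000)/780000 = 0.2308.
Raised to α = 3.0: 0.11563; 0.01229.
Sum = 0.127919; FGT(3.0) = 0.127919 / 11 = 0.0116.

0.0116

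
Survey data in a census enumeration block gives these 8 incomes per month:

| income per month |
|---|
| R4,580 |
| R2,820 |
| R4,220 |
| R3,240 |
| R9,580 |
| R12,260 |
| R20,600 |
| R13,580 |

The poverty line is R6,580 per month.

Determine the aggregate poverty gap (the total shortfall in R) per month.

R11,460

Below the line: R2,820, R3,240, R4,220, R4,580 (q = 4 of N = 8).
Individual gaps: 6580−2820 = 3760; 6580−3240 = 3340; 6580−4220 = 2360; 6580−4580 = 2000.
Aggregate gap = R11,460.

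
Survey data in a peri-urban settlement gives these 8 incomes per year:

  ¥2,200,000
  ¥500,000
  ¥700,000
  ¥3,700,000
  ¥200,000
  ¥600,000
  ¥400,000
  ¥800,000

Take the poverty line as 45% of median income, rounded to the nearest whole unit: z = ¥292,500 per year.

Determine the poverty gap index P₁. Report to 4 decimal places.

Below z: ¥200,000 (q = 1 of N = 8).
Normalized shortfalls: (292500−200000)/292500 = 0.3162.
Σ = 0.316239. Dividing by the full population N = 8 gives P₁ = 0.0395.

0.0395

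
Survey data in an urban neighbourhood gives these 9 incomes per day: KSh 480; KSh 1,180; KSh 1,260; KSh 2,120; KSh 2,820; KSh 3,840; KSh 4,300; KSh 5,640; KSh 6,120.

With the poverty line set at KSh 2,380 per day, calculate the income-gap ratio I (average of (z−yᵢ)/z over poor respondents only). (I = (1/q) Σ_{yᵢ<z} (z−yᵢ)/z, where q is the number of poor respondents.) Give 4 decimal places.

Below z: KSh 480, KSh 1,180, KSh 1,260, KSh 2,120 (q = 4 of N = 9).
Relative gaps: 0.7983, 0.5042, 0.4706, 0.1092; sum = 1.882353.
I averages over the q = 4 poor units only: 1.882353 / 4 = 0.4706.

0.4706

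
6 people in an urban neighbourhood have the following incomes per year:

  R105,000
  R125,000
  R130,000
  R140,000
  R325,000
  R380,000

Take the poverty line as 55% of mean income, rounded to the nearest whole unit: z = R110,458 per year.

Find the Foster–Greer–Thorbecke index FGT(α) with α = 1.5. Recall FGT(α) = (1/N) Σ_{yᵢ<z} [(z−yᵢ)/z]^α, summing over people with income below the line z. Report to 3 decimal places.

Incomes under z: R105,000 (q = 1 of N = 6).
Gap ratios (z−y)/z: (110458−105000)/110458 = 0.0494.
Raised to α = 1.5: 0.01098.
Sum = 0.010984; FGT(1.5) = 0.010984 / 6 = 0.002.

0.002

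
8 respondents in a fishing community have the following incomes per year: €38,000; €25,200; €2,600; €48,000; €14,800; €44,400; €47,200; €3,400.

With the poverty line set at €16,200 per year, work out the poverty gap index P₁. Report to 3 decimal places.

0.215

Below the line: €2,600, €3,400, €14,800 (q = 3 of N = 8).
Shortfall ratios: (16200−2600)/16200 = 0.8395; (16200−3400)/16200 = 0.7901; (16200−14800)/16200 = 0.0864.
Sum of shortfalls = 1.716049; P₁ averages over all N: 1.716049 / 8 = 0.215.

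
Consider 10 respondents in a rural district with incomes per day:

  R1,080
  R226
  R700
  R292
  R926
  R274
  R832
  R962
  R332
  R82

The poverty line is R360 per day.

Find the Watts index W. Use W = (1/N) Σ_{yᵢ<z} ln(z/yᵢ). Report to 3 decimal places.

0.251

Poor units: R82, R226, R274, R292, R332 (q = 5 of N = 10).
Log shortfalls: ln(360/82) = 1.4794; ln(360/226) = 0.4656; ln(360/274) = 0.2730; ln(360/292) = 0.2094; ln(360/332) = 0.0810.
W = 2.508249 / 10 = 0.251.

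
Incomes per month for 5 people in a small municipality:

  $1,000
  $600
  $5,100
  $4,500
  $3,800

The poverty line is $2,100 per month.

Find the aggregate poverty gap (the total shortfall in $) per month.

$2,600

Below z: $600, $1,000 (q = 2 of N = 5).
Individual gaps: 2100−600 = 1500; 2100−1000 = 1100.
Aggregate gap = $2,600.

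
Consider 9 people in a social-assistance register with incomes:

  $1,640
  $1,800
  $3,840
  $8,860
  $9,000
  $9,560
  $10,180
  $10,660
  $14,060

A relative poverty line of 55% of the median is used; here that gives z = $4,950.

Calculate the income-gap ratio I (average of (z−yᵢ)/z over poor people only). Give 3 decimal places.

0.510

Below z: $1,640, $1,800, $3,840 (q = 3 of N = 9).
Relative gaps: 0.6687, 0.6364, 0.2242; sum = 1.529293.
I averages over the q = 3 poor units only: 1.529293 / 3 = 0.510.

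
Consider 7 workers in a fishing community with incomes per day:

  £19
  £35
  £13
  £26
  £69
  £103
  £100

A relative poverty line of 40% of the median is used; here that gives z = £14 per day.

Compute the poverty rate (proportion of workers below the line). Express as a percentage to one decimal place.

14.3%

1 of the 7 workers have income below £14.
H = 1/7 = 14.3%.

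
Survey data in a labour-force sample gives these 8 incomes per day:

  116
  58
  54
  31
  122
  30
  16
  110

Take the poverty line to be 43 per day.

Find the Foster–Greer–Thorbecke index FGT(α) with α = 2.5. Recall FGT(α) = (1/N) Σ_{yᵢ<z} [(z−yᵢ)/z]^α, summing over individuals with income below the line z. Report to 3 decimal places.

0.050

Below the line: 16, 30, 31 (q = 3 of N = 8).
Relative gaps: (43−16)/43 = 0.6279; (43−30)/43 = 0.3023; (43−31)/43 = 0.2791.
Raised to α = 2.5: 0.31242; 0.05026; 0.04114.
Sum = 0.403817; FGT(2.5) = 0.403817 / 8 = 0.050.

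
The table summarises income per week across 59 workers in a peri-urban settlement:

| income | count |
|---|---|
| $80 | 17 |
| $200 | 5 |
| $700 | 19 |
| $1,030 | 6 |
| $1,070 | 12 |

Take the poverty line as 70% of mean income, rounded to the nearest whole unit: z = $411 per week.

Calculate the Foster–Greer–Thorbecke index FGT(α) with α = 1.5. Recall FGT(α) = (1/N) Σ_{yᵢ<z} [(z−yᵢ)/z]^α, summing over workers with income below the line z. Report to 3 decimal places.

0.239

Poor units: 17×$80, 5×$200 (q = 22 of N = 59).
Gap ratios (z−y)/z: (411−80)/411 = 0.8054 (×17); (411−200)/411 = 0.5134 (×5).
Raised to α = 1.5: 0.72274 (×17); 0.36784 (×5).
Sum = 14.125708; FGT(1.5) = 14.125708 / 59 = 0.239.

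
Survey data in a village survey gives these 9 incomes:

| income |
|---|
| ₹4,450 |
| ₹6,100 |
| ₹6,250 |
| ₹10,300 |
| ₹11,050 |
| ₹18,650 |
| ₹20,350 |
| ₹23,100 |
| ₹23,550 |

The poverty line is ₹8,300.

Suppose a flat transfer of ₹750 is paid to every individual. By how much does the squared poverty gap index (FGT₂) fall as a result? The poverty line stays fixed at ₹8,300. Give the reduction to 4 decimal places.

0.0169

Before: below the line — ₹4,450, ₹6,100, ₹6,250; squared poverty gap index (FGT₂) = 0.038491.
After the ₹750 transfer: below the line — ₹5,200, ₹6,850, ₹7,000; squared poverty gap index (FGT₂) = 0.021617.
Reduction = 0.038491 − 0.021617 = 0.0169.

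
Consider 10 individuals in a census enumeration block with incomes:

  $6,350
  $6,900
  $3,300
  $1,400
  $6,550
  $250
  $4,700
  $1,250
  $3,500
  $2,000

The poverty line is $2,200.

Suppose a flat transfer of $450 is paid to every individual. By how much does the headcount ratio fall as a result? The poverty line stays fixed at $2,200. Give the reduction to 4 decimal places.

Before: below the line — $250, $1,250, $1,400, $2,000; headcount ratio = 0.400000.
After the $450 transfer: below the line — $700, $1,700, $1,850; headcount ratio = 0.300000.
Reduction = 0.400000 − 0.300000 = 0.1000.

0.1000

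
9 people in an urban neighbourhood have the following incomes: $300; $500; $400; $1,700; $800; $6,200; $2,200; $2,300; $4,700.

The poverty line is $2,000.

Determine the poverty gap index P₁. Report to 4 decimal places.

Below the line: $300, $400, $500, $800, $1,700 (q = 5 of N = 9).
Normalized shortfalls: (2000−300)/2000 = 0.8500; (2000−400)/2000 = 0.8000; (2000−500)/2000 = 0.7500; (2000−800)/2000 = 0.6000; (2000−1700)/2000 = 0.1500.
Σ = 3.150000. Dividing by the full population N = 9 gives P₁ = 0.3500.

0.3500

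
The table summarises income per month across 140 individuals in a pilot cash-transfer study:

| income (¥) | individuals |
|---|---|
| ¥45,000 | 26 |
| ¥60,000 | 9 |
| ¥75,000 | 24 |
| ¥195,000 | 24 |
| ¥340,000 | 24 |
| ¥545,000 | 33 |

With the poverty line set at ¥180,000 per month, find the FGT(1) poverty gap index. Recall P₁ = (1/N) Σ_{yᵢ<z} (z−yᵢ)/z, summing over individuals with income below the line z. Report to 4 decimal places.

Poor units: 26×¥45,000, 9×¥60,000, 24×¥75,000 (q = 59 of N = 140).
Relative gaps: (180000−45000)/180000 = 0.7500 (×26); (180000−60000)/180000 = 0.6667 (×9); (180000−75000)/180000 = 0.5833 (×24).
Σ = 39.500000. Dividing by the full population N = 140 gives P₁ = 0.2821.

0.2821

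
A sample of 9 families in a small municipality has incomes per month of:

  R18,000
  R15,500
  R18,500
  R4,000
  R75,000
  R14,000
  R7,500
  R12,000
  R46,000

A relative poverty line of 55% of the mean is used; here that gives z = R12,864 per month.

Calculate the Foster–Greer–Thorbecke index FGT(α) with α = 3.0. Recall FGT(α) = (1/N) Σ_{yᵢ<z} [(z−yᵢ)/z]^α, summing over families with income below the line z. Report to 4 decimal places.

Incomes under z: R4,000, R7,500, R12,000 (q = 3 of N = 9).
Shortfall ratios: (12864−4000)/12864 = 0.6891; (12864−7500)/12864 = 0.4170; (12864−12000)/12864 = 0.0672.
Raised to α = 3.0: 0.32716; 0.07250; 0.00030.
Sum = 0.399964; FGT(3.0) = 0.399964 / 9 = 0.0444.

0.0444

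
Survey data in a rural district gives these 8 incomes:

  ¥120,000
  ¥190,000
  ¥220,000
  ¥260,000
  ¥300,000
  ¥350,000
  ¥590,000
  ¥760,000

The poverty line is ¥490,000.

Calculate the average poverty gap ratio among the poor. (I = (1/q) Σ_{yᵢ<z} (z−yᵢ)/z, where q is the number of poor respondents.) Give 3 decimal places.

0.510

Incomes under z: ¥120,000, ¥190,000, ¥220,000, ¥260,000, ¥300,000, ¥350,000 (q = 6 of N = 8).
Relative gaps: 0.7551, 0.6122, 0.5510, 0.4694, 0.3878, 0.2857; sum = 3.061224.
I averages over the q = 6 poor units only: 3.061224 / 6 = 0.510.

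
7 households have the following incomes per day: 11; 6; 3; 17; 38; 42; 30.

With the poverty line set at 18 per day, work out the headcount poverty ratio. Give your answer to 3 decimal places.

0.571

4 of the 7 households have income below 18.
H = 4/7 = 0.571.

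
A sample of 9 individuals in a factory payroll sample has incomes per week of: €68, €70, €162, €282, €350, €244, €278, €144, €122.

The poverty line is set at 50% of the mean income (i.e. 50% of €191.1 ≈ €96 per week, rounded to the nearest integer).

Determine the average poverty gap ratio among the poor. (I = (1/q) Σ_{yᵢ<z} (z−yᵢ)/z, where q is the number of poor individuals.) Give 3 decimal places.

0.281

Incomes under z: €68, €70 (q = 2 of N = 9).
Relative gaps: 0.2917, 0.2708; sum = 0.562500.
The income-gap ratio divides by q (the poor only): 0.562500 / 2 = 0.281.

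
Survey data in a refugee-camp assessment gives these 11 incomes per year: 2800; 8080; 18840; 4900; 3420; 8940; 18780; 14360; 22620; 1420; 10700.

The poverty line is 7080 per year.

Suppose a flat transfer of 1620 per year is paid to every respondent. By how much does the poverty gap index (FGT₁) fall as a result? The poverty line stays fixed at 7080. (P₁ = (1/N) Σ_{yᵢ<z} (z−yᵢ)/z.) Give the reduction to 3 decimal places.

Before: below the line — 1420, 2800, 3420, 4900; poverty gap index (FGT₁) = 0.20262.
After the 1620 transfer: below the line — 3040, 4420, 5040, 6520; poverty gap index (FGT₁) = 0.11941.
Reduction = 0.20262 − 0.11941 = 0.083.

0.083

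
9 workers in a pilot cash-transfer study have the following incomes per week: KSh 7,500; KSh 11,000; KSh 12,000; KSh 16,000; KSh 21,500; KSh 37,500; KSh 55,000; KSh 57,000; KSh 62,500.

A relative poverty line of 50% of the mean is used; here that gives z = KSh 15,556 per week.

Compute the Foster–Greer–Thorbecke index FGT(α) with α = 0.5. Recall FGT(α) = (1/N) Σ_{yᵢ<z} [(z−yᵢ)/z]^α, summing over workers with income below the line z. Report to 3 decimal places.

0.193

Poor units: KSh 7,500, KSh 11,000, KSh 12,000 (q = 3 of N = 9).
Relative gaps: (15556−7500)/15556 = 0.5179; (15556−11000)/15556 = 0.2929; (15556−12000)/15556 = 0.2286.
Raised to α = 0.5: 0.71963; 0.54118; 0.47811.
Sum = 1.738928; FGT(0.5) = 1.738928 / 9 = 0.193.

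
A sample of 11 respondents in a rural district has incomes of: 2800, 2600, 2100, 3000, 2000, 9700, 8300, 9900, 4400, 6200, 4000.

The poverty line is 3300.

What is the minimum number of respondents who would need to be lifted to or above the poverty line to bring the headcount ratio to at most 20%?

3

Currently q = 5 of N = 11 are below the line (H = 0.455).
A headcount ratio of at most 20% allows at most ⌊0.20 × 11⌋ = 2 poor respondents.
So at least 5 − 2 = 3 must be lifted.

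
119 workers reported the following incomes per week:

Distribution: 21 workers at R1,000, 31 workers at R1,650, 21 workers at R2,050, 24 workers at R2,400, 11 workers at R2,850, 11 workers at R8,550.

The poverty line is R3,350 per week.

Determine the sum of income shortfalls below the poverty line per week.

Poor units: 21×R1,000, 31×R1,650, 21×R2,050, 24×R2,400, 11×R2,850 (q = 108 of N = 119).
Individual gaps: 21×(3350−1000) = 49350; 31×(3350−1650) = 52700; 21×(3350−2050) = 27300; 24×(3350−2400) = 22800; 11×(3350−2850) = 5500.
Aggregate gap = R157,650.

R157,650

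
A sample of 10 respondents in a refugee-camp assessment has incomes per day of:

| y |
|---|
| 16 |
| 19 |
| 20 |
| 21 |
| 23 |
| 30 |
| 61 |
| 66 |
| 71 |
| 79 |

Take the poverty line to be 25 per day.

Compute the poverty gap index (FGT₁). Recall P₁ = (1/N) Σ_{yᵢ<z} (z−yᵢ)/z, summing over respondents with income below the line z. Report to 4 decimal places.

0.1040

Below the line: 16, 19, 20, 21, 23 (q = 5 of N = 10).
Gap ratios (z−y)/z: (25−16)/25 = 0.3600; (25−19)/25 = 0.2400; (25−20)/25 = 0.2000; (25−21)/25 = 0.1600; (25−23)/25 = 0.0800.
Σ = 1.040000. Dividing by the full population N = 10 gives P₁ = 0.1040.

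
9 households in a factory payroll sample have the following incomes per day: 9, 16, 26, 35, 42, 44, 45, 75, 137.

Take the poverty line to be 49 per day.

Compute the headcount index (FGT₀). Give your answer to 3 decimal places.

7 of the 9 households have income below 49.
H = 7/9 = 0.778.

0.778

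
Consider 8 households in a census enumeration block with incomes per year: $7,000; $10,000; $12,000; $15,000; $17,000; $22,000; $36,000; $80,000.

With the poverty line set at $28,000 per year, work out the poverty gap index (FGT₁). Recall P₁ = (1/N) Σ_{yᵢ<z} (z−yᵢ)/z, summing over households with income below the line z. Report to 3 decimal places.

0.379

Incomes under z: $7,000, $10,000, $12,000, $15,000, $17,000, $22,000 (q = 6 of N = 8).
Relative gaps: (28000−7000)/28000 = 0.7500; (28000−10000)/28000 = 0.6429; (28000−12000)/28000 = 0.5714; (28000−15000)/28000 = 0.4643; (28000−17000)/28000 = 0.3929; (28000−22000)/28000 = 0.2143.
Σ = 3.035714. Dividing by the full population N = 8 gives P₁ = 0.379.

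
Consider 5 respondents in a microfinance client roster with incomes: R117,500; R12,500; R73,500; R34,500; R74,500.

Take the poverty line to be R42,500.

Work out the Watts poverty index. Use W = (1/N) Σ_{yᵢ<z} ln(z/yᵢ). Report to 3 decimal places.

Incomes under z: R12,500, R34,500 (q = 2 of N = 5).
Log shortfalls: ln(42500/12500) = 1.2238; ln(42500/34500) = 0.2085.
W = 1.432320 / 5 = 0.286.

0.286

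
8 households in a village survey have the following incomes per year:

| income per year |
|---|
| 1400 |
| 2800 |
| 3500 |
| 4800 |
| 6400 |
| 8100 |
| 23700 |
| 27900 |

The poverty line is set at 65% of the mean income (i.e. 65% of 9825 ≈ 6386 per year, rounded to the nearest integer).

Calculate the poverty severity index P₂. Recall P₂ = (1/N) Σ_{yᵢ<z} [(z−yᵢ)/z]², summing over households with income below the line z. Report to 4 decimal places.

0.1489

Below the line: 1400, 2800, 3500, 4800 (q = 4 of N = 8).
Shortfall ratios: (6386−1400)/6386 = 0.7808; (6386−2800)/6386 = 0.5615; (6386−3500)/6386 = 0.4519; (6386−4800)/6386 = 0.2484.
Squared: 0.6096; 0.3153; 0.2042; 0.0617.
Sum = 1.190848; P₂ = 1.190848 / 8 = 0.1489.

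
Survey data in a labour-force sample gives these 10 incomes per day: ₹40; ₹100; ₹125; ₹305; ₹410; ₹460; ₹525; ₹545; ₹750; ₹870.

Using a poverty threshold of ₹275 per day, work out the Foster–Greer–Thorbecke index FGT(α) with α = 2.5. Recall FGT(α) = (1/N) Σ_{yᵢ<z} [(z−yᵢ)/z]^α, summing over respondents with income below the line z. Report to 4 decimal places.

Poor units: ₹40, ₹100, ₹125 (q = 3 of N = 10).
Gap ratios (z−y)/z: (275−40)/275 = 0.8545; (275−100)/275 = 0.6364; (275−125)/275 = 0.5455.
Raised to α = 2.5: 0.67505; 0.32305; 0.21973.
Sum = 1.217832; FGT(2.5) = 1.217832 / 10 = 0.1218.

0.1218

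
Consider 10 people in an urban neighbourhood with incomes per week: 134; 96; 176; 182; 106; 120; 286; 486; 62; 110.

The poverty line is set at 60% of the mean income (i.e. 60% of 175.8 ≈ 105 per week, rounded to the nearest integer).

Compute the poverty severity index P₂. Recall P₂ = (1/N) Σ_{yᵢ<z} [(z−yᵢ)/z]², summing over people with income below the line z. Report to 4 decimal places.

Poor units: 62, 96 (q = 2 of N = 10).
Relative gaps: (105−62)/105 = 0.4095; (105−96)/105 = 0.0857.
Squared: 0.1677; 0.0073.
Sum = 0.175057; P₂ = 0.175057 / 10 = 0.0175.

0.0175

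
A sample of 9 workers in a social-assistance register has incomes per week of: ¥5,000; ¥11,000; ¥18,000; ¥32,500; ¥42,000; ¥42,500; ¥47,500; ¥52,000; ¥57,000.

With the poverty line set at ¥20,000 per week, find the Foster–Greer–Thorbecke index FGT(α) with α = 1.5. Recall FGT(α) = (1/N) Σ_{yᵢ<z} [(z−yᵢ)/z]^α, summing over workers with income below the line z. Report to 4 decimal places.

Poor units: ¥5,000, ¥11,000, ¥18,000 (q = 3 of N = 9).
Shortfall ratios: (20000−5000)/20000 = 0.7500; (20000−11000)/20000 = 0.4500; (20000−18000)/20000 = 0.1000.
Raised to α = 1.5: 0.64952; 0.30187; 0.03162.
Sum = 0.983011; FGT(1.5) = 0.983011 / 9 = 0.1092.

0.1092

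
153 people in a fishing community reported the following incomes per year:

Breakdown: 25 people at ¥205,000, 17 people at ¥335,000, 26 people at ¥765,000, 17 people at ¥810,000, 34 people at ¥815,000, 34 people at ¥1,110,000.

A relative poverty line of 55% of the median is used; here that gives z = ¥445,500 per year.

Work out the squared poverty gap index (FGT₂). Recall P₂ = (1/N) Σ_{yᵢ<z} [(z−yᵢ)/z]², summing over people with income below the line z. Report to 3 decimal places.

Below the line: 25×¥205,000, 17×¥335,000 (q = 42 of N = 153).
Relative gaps: (445500−205000)/445500 = 0.5398 (×25); (445500−335000)/445500 = 0.2480 (×17).
Squared: 0.2914 (×25); 0.0615 (×17).
Sum = 8.331629; P₂ = 8.331629 / 153 = 0.054.

0.054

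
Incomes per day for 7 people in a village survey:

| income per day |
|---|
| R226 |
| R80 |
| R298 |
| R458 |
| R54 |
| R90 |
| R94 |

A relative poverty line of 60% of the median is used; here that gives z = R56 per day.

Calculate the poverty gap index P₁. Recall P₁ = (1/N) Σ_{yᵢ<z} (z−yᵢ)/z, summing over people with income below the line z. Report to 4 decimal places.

Poor units: R54 (q = 1 of N = 7).
Relative gaps: (56−54)/56 = 0.0357.
Σ = 0.035714. Dividing by the full population N = 7 gives P₁ = 0.0051.

0.0051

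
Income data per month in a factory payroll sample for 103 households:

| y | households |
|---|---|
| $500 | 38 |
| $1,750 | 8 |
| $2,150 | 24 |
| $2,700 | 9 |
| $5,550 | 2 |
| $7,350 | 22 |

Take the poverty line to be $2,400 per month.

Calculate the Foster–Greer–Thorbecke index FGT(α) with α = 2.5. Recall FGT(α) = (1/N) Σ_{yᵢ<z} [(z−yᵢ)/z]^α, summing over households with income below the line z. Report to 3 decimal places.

Below z: 38×$500, 8×$1,750, 24×$2,150 (q = 70 of N = 103).
Shortfall ratios: (2400−500)/2400 = 0.7917 (×38); (2400−1750)/2400 = 0.2708 (×8); (2400−2150)/2400 = 0.1042 (×24).
Raised to α = 2.5: 0.55764 (×38); 0.03817 (×8); 0.00350 (×24).
Sum = 21.579849; FGT(2.5) = 21.579849 / 103 = 0.210.

0.210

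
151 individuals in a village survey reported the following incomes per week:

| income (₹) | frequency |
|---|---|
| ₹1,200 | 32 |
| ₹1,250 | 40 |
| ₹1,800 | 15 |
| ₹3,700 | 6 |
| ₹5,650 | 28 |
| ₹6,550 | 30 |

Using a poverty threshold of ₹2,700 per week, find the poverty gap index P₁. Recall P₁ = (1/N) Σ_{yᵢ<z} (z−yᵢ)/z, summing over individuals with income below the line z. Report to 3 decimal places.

Poor units: 32×₹1,200, 40×₹1,250, 15×₹1,800 (q = 87 of N = 151).
Normalized shortfalls: (2700−1200)/2700 = 0.5556 (×32); (2700−1250)/2700 = 0.5370 (×40); (2700−1800)/2700 = 0.3333 (×15).
Sum of shortfalls = 44.259259; P₁ averages over all N: 44.259259 / 151 = 0.293.

0.293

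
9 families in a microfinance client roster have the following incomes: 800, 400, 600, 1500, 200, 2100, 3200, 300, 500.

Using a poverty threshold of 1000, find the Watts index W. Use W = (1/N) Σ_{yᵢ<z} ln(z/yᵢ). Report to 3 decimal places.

0.573

Below the line: 200, 300, 400, 500, 600, 800 (q = 6 of N = 9).
ln(z/y) terms: ln(1000/200) = 1.6094; ln(1000/300) = 1.2040; ln(1000/400) = 0.9163; ln(1000/500) = 0.6931; ln(1000/600) = 0.5108; ln(1000/800) = 0.2231.
W = 5.156818 / 9 = 0.573.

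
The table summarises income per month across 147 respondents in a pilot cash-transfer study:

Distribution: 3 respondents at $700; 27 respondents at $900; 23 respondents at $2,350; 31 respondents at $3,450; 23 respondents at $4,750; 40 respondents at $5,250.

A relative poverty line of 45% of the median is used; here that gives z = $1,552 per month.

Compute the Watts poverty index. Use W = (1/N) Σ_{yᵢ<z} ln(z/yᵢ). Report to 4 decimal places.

0.1163

Below the line: 3×$700, 27×$900 (q = 30 of N = 147).
Log gaps: ln(1552/700) = 0.7962 (×3); ln(1552/900) = 0.5449 (×27).
W = 17.101091 / 147 = 0.1163.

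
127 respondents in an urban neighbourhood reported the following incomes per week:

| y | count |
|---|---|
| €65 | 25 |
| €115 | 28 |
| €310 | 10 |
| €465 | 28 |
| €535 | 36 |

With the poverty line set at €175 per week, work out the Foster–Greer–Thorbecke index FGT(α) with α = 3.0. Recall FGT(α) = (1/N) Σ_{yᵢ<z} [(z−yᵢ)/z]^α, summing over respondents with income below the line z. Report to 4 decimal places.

0.0578

Below z: 25×€65, 28×€115 (q = 53 of N = 127).
Normalized shortfalls: (175−65)/175 = 0.6286 (×25); (175−115)/175 = 0.3429 (×28).
Raised to α = 3.0: 0.24835 (×25); 0.04030 (×28).
Sum = 7.337236; FGT(3.0) = 7.337236 / 127 = 0.0578.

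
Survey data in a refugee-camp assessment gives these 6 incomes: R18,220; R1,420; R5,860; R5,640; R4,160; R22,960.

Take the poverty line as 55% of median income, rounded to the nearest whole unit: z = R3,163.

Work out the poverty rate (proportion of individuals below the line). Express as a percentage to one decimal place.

1 of the 6 individuals have income below R3,163.
H = 1/6 = 16.7%.

16.7%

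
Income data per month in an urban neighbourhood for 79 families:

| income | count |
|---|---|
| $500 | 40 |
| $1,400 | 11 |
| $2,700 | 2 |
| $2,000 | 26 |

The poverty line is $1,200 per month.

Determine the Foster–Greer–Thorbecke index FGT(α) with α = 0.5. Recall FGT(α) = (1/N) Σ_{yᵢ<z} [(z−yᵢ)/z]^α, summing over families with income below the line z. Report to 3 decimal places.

Below z: 40×$500 (q = 40 of N = 79).
Gap ratios (z−y)/z: (1200−500)/1200 = 0.5833 (×40).
Raised to α = 0.5: 0.76376 (×40).
Sum = 30.550505; FGT(0.5) = 30.550505 / 79 = 0.387.

0.387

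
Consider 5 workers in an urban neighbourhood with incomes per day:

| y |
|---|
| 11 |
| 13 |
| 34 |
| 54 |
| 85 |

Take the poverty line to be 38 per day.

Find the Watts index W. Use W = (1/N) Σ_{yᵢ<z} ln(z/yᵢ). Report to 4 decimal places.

0.4847

Poor units: 11, 13, 34 (q = 3 of N = 5).
ln(z/y) terms: ln(38/11) = 1.2397; ln(38/13) = 1.0726; ln(38/34) = 0.1112.
W = 2.423553 / 5 = 0.4847.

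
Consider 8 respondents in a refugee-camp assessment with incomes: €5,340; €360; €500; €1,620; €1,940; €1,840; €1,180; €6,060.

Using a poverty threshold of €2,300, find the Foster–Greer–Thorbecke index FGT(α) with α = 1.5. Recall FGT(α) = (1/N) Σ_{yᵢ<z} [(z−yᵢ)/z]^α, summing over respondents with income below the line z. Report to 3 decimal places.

0.265

Incomes under z: €360, €500, €1,180, €1,620, €1,840, €1,940 (q = 6 of N = 8).
Normalized shortfalls: (2300−360)/2300 = 0.8435; (2300−500)/2300 = 0.7826; (2300−1180)/2300 = 0.4870; (2300−1620)/2300 = 0.2957; (2300−1840)/2300 = 0.2000; (2300−1940)/2300 = 0.1565.
Raised to α = 1.5: 0.77466; 0.69234; 0.33981; 0.16076; 0.08944; 0.06192.
Sum = 2.118930; FGT(1.5) = 2.118930 / 8 = 0.265.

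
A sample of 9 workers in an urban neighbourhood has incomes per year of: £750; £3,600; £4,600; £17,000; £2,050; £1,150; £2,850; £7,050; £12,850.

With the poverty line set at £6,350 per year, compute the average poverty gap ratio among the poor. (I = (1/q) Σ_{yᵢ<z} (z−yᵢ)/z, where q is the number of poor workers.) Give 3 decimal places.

0.606

Below z: £750, £1,150, £2,050, £2,850, £3,600, £4,600 (q = 6 of N = 9).
Relative gaps: 0.8819, 0.8189, 0.6772, 0.5512, 0.4331, 0.2756; sum = 3.637795.
I averages over the q = 6 poor units only: 3.637795 / 6 = 0.606.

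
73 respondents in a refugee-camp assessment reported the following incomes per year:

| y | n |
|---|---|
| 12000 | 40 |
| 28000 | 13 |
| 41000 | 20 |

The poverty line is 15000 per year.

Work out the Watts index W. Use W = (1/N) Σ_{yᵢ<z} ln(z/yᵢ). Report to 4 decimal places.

0.1223

Below the line: 40×12000 (q = 40 of N = 73).
ln(z/y) terms: ln(15000/12000) = 0.2231 (×40).
W = 8.925742 / 73 = 0.1223.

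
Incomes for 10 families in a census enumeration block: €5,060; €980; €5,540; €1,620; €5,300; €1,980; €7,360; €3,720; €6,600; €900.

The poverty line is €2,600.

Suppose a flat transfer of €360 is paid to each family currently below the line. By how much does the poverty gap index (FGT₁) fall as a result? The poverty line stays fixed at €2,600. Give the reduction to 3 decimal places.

Before: below the line — €900, €980, €1,620, €1,980; poverty gap index (FGT₁) = 0.18923.
After the €360 transfer: below the line — €1,260, €1,340, €1,980, €2,340; poverty gap index (FGT₁) = 0.13385.
Reduction = 0.18923 − 0.13385 = 0.055.

0.055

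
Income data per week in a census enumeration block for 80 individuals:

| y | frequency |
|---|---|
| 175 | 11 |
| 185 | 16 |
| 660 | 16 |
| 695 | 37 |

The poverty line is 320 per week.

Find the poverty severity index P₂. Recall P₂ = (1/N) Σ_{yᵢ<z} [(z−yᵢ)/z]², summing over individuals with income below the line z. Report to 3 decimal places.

Below z: 11×175, 16×185 (q = 27 of N = 80).
Relative gaps: (320−175)/320 = 0.4531 (×11); (320−185)/320 = 0.4219 (×16).
Squared: 0.2053 (×11); 0.1780 (×16).
Sum = 5.106201; P₂ = 5.106201 / 80 = 0.064.

0.064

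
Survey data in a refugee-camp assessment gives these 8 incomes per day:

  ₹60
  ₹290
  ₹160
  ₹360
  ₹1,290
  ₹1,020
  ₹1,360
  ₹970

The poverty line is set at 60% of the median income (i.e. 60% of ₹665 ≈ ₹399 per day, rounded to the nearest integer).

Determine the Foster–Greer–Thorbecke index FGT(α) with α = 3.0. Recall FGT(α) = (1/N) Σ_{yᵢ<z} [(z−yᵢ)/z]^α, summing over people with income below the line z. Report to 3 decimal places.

0.106

Below z: ₹60, ₹160, ₹290, ₹360 (q = 4 of N = 8).
Normalized shortfalls: (399−60)/399 = 0.8496; (399−160)/399 = 0.5990; (399−290)/399 = 0.2732; (399−360)/399 = 0.0977.
Raised to α = 3.0: 0.61331; 0.21492; 0.02039; 0.00093.
Sum = 0.849551; FGT(3.0) = 0.849551 / 8 = 0.106.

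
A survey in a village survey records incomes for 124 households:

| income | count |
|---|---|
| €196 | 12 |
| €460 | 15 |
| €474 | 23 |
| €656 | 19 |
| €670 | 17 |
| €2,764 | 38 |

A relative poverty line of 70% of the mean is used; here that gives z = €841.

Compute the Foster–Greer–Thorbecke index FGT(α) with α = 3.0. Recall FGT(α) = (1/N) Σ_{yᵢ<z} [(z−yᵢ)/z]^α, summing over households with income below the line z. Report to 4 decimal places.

Below z: 12×€196, 15×€460, 23×€474, 19×€656, 17×€670 (q = 86 of N = 124).
Relative gaps: (841−196)/841 = 0.7669 (×12); (841−460)/841 = 0.4530 (×15); (841−474)/841 = 0.4364 (×23); (841−656)/841 = 0.2200 (×19); (841−670)/841 = 0.2033 (×17).
Raised to α = 3.0: 0.45112 (×12); 0.09298 (×15); 0.08310 (×23); 0.01064 (×19); 0.00841 (×17).
Sum = 9.064613; FGT(3.0) = 9.064613 / 124 = 0.0731.

0.0731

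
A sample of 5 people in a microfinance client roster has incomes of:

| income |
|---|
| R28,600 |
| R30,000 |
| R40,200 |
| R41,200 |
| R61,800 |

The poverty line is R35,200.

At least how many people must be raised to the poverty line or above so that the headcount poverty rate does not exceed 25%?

1

Currently q = 2 of N = 5 are below the line (H = 0.400).
A headcount ratio of at most 25% allows at most ⌊0.25 × 5⌋ = 1 poor people.
So at least 2 − 1 = 1 must be lifted.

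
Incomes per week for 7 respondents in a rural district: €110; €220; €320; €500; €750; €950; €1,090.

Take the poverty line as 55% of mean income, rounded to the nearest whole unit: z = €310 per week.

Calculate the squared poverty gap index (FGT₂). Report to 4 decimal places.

Incomes under z: €110, €220 (q = 2 of N = 7).
Relative gaps: (310−110)/310 = 0.6452; (310−220)/310 = 0.2903.
Squared: 0.4162; 0.0843.
Sum = 0.500520; P₂ = 0.500520 / 7 = 0.0715.

0.0715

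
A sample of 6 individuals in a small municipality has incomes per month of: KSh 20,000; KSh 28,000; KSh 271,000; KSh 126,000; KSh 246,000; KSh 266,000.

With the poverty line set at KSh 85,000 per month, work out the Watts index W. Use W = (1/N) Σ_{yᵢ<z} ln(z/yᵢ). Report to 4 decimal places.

Below the line: KSh 20,000, KSh 28,000 (q = 2 of N = 6).
ln(z/y) terms: ln(85000/20000) = 1.4469; ln(85000/28000) = 1.1104.
W = 2.557366 / 6 = 0.4262.

0.4262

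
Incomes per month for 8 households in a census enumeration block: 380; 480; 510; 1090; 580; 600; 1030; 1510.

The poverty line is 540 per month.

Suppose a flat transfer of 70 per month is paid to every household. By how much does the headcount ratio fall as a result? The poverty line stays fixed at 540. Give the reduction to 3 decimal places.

0.250

Before: below the line — 380, 480, 510; headcount ratio = 0.37500.
After the 70 transfer: below the line — 450; headcount ratio = 0.12500.
Reduction = 0.37500 − 0.12500 = 0.250.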